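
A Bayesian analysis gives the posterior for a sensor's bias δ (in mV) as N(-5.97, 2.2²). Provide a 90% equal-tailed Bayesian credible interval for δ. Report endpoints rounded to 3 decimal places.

[-9.589, -2.351]

The posterior is symmetric, so the 90% equal-tailed interval is δ = -5.97 ± z·2.2 with z = 1.645.
Half-width: 1.645 × 2.2 = 3.619.
-5.97 − 3.619 = -9.589; -5.97 + 3.619 = -2.351.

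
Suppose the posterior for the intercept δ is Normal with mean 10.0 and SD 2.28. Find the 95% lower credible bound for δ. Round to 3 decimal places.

6.250

Need L with P(δ ≥ L) = 0.95: L = 10.0 − z_{0.05}·2.28.
z = 1.645; L = 10.0 − 1.645 × 2.28 = 6.250.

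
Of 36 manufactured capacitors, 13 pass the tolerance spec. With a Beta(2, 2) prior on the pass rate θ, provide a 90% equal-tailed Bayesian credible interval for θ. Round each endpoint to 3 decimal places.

[0.254, 0.503]

Posterior: Beta(2+13, 2+23) = Beta(15, 25).
Equal-tailed 90% interval: the 0.05 and 0.95 quantiles of Beta(15, 25).
Posterior mean ≈ 0.375, SD ≈ 0.076; a Normal approximation gives roughly [0.251, 0.499].
Exact: F⁻¹(0.05) = 0.254; F⁻¹(0.95) = 0.503.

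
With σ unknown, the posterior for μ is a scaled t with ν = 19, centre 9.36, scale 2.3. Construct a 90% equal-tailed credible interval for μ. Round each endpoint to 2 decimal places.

The t_19 distribution is symmetric; the 90% interval is 9.36 ± t·2.3 with t_{0.95,19} = 1.729.
Half-width: 1.729 × 2.3 = 3.98.
9.36 − 3.98 = 5.38; 9.36 + 3.98 = 13.34.

[5.38, 13.34]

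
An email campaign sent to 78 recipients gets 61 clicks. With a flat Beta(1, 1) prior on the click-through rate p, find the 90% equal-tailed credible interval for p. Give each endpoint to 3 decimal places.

Posterior: Beta(1+61, 1+17) = Beta(62, 18).
Equal-tailed 90% interval: the 0.05 and 0.95 quantiles of Beta(62, 18).
Posterior mean ≈ 0.775, SD ≈ 0.046; a Normal approximation gives roughly [0.699, 0.851].
Exact: F⁻¹(0.05) = 0.695; F⁻¹(0.95) = 0.847.

[0.695, 0.847]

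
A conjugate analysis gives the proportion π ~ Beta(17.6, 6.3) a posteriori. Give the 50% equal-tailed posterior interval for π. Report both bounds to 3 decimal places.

Posterior: Beta(17.6, 6.3).
Equal-tailed 50% interval: the 0.25 and 0.75 quantiles of Beta(17.6, 6.3).
Posterior mean ≈ 0.736, SD ≈ 0.088; a Normal approximation gives roughly [0.677, 0.796].
Exact: F⁻¹(0.25) = 0.679; F⁻¹(0.75) = 0.801.

[0.679, 0.801]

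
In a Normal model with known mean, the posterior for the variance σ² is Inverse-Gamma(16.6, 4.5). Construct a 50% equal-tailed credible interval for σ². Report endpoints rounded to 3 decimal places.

[0.235, 0.328]

Inverse-Gamma(16.6, 4.5) quantiles: F⁻¹(0.25) and F⁻¹(0.75).
Equivalently, 1/σ² ~ Gamma(16.6, rate = 4.5); invert its 0.75 and 0.25 quantiles.
Posterior mean ≈ 0.288, SD ≈ 0.075; a Normal approximation gives roughly [0.238, 0.339].
Exact: lower = 0.235; upper = 0.328.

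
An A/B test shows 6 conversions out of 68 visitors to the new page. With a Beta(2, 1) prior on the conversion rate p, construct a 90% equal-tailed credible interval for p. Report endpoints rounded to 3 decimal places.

Posterior: Beta(2+6, 1+62) = Beta(8, 63).
Equal-tailed 90% interval: the 0.05 and 0.95 quantiles of Beta(8, 63).
Posterior mean ≈ 0.113, SD ≈ 0.037; a Normal approximation gives roughly [0.051, 0.174].
Exact: F⁻¹(0.05) = 0.058; F⁻¹(0.95) = 0.180.

[0.058, 0.180]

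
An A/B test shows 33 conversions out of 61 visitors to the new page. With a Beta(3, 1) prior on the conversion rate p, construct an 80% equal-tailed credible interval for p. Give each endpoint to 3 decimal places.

Posterior: Beta(3+33, 1+28) = Beta(36, 29).
Equal-tailed 80% interval: the 0.1 and 0.9 quantiles of Beta(36, 29).
Posterior mean ≈ 0.554, SD ≈ 0.061; a Normal approximation gives roughly [0.475, 0.632].
Exact: F⁻¹(0.1) = 0.475; F⁻¹(0.9) = 0.632.

[0.475, 0.632]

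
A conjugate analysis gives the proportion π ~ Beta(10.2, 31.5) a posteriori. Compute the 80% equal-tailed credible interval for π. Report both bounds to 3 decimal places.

[0.163, 0.332]

Posterior: Beta(10.2, 31.5).
Equal-tailed 80% interval: the 0.1 and 0.9 quantiles of Beta(10.2, 31.5).
Posterior mean ≈ 0.245, SD ≈ 0.066; a Normal approximation gives roughly [0.160, 0.329].
Exact: F⁻¹(0.1) = 0.163; F⁻¹(0.9) = 0.332.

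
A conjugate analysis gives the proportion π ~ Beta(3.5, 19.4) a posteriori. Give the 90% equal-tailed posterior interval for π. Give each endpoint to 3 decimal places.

Posterior: Beta(3.5, 19.4).
Equal-tailed 90% interval: the 0.05 and 0.95 quantiles of Beta(3.5, 19.4).
Posterior mean ≈ 0.153, SD ≈ 0.074; a Normal approximation gives roughly [0.032, 0.274].
Exact: F⁻¹(0.05) = 0.051; F⁻¹(0.95) = 0.289.

[0.051, 0.289]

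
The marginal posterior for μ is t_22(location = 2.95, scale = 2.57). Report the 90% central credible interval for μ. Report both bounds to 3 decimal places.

The t_22 distribution is symmetric; the 90% interval is 2.95 ± t·2.57 with t_{0.95,22} = 1.717.
Half-width: 1.717 × 2.57 = 4.413.
2.95 − 4.413 = -1.463; 2.95 + 4.413 = 7.363.

[-1.463, 7.363]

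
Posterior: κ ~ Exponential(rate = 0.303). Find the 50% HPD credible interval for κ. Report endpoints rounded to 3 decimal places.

[0.000, 2.288]

The exponential density is strictly decreasing on [0, ∞), so the HPD interval is anchored at 0: [0, q] with P(κ ≤ q) = 0.50.
q = −ln(1 − 0.50) / 0.303 = 0.6931 / 0.303 = 2.288.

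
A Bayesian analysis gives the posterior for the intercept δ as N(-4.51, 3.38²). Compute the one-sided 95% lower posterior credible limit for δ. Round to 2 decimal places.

-10.07

Need L with P(δ ≥ L) = 0.95: L = -4.51 − z_{0.05}·3.38.
z = 1.645; L = -4.51 − 1.645 × 3.38 = -10.07.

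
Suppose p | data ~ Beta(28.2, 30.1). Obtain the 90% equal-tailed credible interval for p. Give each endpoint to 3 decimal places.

Posterior: Beta(28.2, 30.1).
Equal-tailed 90% interval: the 0.05 and 0.95 quantiles of Beta(28.2, 30.1).
Posterior mean ≈ 0.484, SD ≈ 0.065; a Normal approximation gives roughly [0.377, 0.590].
Exact: F⁻¹(0.05) = 0.377; F⁻¹(0.95) = 0.591.

[0.377, 0.591]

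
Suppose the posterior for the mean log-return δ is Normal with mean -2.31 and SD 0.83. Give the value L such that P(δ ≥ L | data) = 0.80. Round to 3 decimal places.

Need L with P(δ ≥ L) = 0.80: L = -2.31 − z_{0.2}·0.83.
z = 0.842; L = -2.31 − 0.842 × 0.83 = -3.009.

-3.009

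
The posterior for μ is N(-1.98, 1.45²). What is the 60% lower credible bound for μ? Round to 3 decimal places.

-2.347

Need L with P(μ ≥ L) = 0.60: L = -1.98 − z_{0.4}·1.45.
z = 0.253; L = -1.98 − 0.253 × 1.45 = -2.347.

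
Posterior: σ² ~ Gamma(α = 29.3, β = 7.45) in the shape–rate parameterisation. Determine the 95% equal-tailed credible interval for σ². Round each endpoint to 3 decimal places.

[2.640, 5.480]

Posterior: Gamma(shape 29.3, rate 7.45).
Equal-tailed 95% interval: Gamma(29.3, 7.45) quantiles at 0.025 and 0.975.
Posterior mean ≈ 3.933, SD ≈ 0.727; a Normal approximation gives roughly [2.509, 5.357].
Exact: lower = 2.640; upper = 5.480.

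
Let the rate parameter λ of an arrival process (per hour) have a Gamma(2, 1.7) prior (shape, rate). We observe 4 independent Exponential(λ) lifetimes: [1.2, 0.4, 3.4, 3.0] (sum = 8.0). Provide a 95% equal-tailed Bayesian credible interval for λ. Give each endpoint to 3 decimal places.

[0.227, 1.203]

Posterior: Gamma(2+4, 1.7+8.0) = Gamma(6, 9.7) (shape, rate).
Equal-tailed 95% interval: Gamma(6, 9.7) quantiles at 0.025 and 0.975.
Posterior mean ≈ 0.619, SD ≈ 0.253; a Normal approximation gives roughly [0.124, 1.113].
Exact: lower = 0.227; upper = 1.203.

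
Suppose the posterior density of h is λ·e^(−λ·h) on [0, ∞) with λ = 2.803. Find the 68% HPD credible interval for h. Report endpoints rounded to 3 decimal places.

The exponential density is strictly decreasing on [0, ∞), so the HPD interval is anchored at 0: [0, q] with P(h ≤ q) = 0.68.
q = −ln(1 − 0.68) / 2.803 = 1.1394 / 2.803 = 0.407.

[0.000, 0.407]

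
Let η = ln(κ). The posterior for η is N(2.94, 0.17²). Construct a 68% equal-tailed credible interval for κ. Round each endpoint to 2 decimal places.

[15.97, 22.40]

On the log scale the 68% interval is 2.94 ± 0.994 × 0.17 = [2.7709, 3.1091].
Exponentiate: [e^2.7709, e^3.1091] = [15.97, 22.40].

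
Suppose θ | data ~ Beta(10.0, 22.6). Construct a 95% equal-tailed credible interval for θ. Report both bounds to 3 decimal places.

[0.163, 0.473]

Posterior: Beta(10.0, 22.6).
Equal-tailed 95% interval: the 0.025 and 0.975 quantiles of Beta(10.0, 22.6).
Posterior mean ≈ 0.307, SD ≈ 0.080; a Normal approximation gives roughly [0.151, 0.463].
Exact: F⁻¹(0.025) = 0.163; F⁻¹(0.975) = 0.473.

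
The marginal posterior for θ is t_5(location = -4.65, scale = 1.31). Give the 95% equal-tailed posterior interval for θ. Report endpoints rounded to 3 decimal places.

[-8.017, -1.283]

The t_5 distribution is symmetric; the 95% interval is -4.65 ± t·1.31 with t_{0.975,5} = 2.571.
Half-width: 2.571 × 1.31 = 3.367.
-4.65 − 3.367 = -8.017; -4.65 + 3.367 = -1.283.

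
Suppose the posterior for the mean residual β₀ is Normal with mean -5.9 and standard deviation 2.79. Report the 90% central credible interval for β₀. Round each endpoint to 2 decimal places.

[-10.49, -1.31]

The posterior is symmetric, so the 90% equal-tailed interval is β₀ = -5.9 ± z·2.79 with z = 1.645.
Half-width: 1.645 × 2.79 = 4.59.
-5.9 − 4.59 = -10.49; -5.9 + 4.59 = -1.31.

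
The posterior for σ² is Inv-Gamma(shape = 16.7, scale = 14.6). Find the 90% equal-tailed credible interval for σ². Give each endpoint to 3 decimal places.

[0.610, 1.378]

Inverse-Gamma(16.7, 14.6) quantiles: F⁻¹(0.05) and F⁻¹(0.95).
Equivalently, 1/σ² ~ Gamma(16.7, rate = 14.6); invert its 0.95 and 0.05 quantiles.
Posterior mean ≈ 0.930, SD ≈ 0.243; a Normal approximation gives roughly [0.531, 1.329].
Exact: lower = 0.610; upper = 1.378.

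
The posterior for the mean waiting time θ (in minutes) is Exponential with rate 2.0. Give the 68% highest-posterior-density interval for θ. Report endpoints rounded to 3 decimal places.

The exponential density is strictly decreasing on [0, ∞), so the HPD interval is anchored at 0: [0, q] with P(θ ≤ q) = 0.68.
q = −ln(1 − 0.68) / 2.0 = 1.1394 / 2.0 = 0.570.

[0.000, 0.570]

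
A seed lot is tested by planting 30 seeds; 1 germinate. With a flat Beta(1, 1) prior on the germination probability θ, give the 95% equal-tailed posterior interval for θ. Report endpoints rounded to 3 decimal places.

[0.008, 0.167]

Posterior: Beta(1+1, 1+29) = Beta(2, 30).
Equal-tailed 95% interval: the 0.025 and 0.975 quantiles of Beta(2, 30).
Posterior mean ≈ 0.062, SD ≈ 0.042; a Normal approximation gives roughly [-0.020, 0.145].
Exact: F⁻¹(0.025) = 0.008; F⁻¹(0.975) = 0.167.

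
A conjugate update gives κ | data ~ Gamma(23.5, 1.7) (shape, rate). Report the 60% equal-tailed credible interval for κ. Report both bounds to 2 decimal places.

[11.38, 16.15]

Posterior: Gamma(shape 23.5, rate 1.7).
Equal-tailed 60% interval: Gamma(23.5, 1.7) quantiles at 0.2 and 0.8.
Posterior mean ≈ 13.82, SD ≈ 2.85; a Normal approximation gives roughly [11.42, 16.22].
Exact: lower = 11.38; upper = 16.15.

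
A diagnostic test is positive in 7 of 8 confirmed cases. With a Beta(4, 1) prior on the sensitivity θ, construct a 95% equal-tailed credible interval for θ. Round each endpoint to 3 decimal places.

[0.615, 0.979]

Posterior: Beta(4+7, 1+1) = Beta(11, 2).
Equal-tailed 95% interval: the 0.025 and 0.975 quantiles of Beta(11, 2).
Posterior mean ≈ 0.846, SD ≈ 0.096; a Normal approximation gives roughly [0.657, 1.035].
Exact: F⁻¹(0.025) = 0.615; F⁻¹(0.975) = 0.979.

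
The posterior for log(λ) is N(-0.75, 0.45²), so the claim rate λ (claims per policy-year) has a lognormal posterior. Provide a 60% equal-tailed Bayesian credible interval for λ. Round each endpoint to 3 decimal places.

On the log scale the 60% interval is -0.75 ± 0.842 × 0.45 = [-1.1287, -0.3713].
Exponentiate: [e^-1.1287, e^-0.3713] = [0.323, 0.690].

[0.323, 0.690]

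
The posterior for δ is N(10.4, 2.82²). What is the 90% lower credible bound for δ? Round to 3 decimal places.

6.786

Need L with P(δ ≥ L) = 0.90: L = 10.4 − z_{0.1}·2.82.
z = 1.282; L = 10.4 − 1.282 × 2.82 = 6.786.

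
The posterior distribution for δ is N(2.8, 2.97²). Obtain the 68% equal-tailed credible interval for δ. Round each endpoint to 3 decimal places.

[-0.154, 5.754]

The posterior is symmetric, so the 68% equal-tailed interval is δ = 2.8 ± z·2.97 with z = 0.994.
Half-width: 0.994 × 2.97 = 2.954.
2.8 − 2.954 = -0.154; 2.8 + 2.954 = 5.754.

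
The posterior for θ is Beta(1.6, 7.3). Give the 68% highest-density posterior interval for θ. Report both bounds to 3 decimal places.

[0.018, 0.230]

The posterior is unimodal and skewed, so the HPD interval has equal density at both endpoints and is the shortest 68% interval.
Solving f(0.018) = f(0.230) with F(0.230) − F(0.018) = 0.68 gives [0.018, 0.230].
For comparison, the equal-tailed interval is [0.061, 0.302]; the HPD is narrower and shifted toward the mode.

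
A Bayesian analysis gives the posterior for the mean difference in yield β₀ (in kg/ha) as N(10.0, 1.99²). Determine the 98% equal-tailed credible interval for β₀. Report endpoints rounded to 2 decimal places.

The posterior is symmetric, so the 98% equal-tailed interval is β₀ = 10.0 ± z·1.99 with z = 2.326.
Half-width: 2.326 × 1.99 = 4.63.
10.0 − 4.63 = 5.37; 10.0 + 4.63 = 14.63.

[5.37, 14.63]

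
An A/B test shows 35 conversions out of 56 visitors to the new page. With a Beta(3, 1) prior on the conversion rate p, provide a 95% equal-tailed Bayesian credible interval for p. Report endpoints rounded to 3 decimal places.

[0.509, 0.750]

Posterior: Beta(3+35, 1+21) = Beta(38, 22).
Equal-tailed 95% interval: the 0.025 and 0.975 quantiles of Beta(38, 22).
Posterior mean ≈ 0.633, SD ≈ 0.062; a Normal approximation gives roughly [0.512, 0.754].
Exact: F⁻¹(0.025) = 0.509; F⁻¹(0.975) = 0.750.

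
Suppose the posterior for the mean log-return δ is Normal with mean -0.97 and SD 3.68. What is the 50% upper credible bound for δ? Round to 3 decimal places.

Need U with P(δ ≤ U) = 0.50: U = -0.97 + z_{0.5}·3.68.
z = 0.000; U = -0.97 + 0.000 × 3.68 = -0.970.

-0.970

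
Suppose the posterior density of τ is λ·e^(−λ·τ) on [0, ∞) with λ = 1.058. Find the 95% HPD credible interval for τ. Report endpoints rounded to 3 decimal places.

[0.000, 2.832]

The exponential density is strictly decreasing on [0, ∞), so the HPD interval is anchored at 0: [0, q] with P(τ ≤ q) = 0.95.
q = −ln(1 − 0.95) / 1.058 = 2.9957 / 1.058 = 2.832.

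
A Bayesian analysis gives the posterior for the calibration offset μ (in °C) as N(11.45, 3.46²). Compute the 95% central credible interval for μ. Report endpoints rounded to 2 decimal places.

The posterior is symmetric, so the 95% equal-tailed interval is μ = 11.45 ± z·3.46 with z = 1.960.
Half-width: 1.960 × 3.46 = 6.78.
11.45 − 6.78 = 4.67; 11.45 + 6.78 = 18.23.

[4.67, 18.23]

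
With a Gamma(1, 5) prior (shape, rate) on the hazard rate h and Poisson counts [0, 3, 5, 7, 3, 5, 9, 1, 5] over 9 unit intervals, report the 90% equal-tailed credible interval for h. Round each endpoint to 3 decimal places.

Posterior: Gamma(1+38, 5+9) = Gamma(39, 14) (shape, rate).
Equal-tailed 90% interval: Gamma(39, 14) quantiles at 0.05 and 0.95.
Posterior mean ≈ 2.786, SD ≈ 0.446; a Normal approximation gives roughly [2.052, 3.519].
Exact: lower = 2.095; upper = 3.558.

[2.095, 3.558]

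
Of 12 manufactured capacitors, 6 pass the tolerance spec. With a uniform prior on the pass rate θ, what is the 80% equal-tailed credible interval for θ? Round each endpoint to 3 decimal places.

[0.331, 0.669]

Posterior: Beta(1+6, 1+6) = Beta(7, 7).
Equal-tailed 80% interval: the 0.1 and 0.9 quantiles of Beta(7, 7).
Posterior mean ≈ 0.500, SD ≈ 0.129; a Normal approximation gives roughly [0.335, 0.665].
Exact: F⁻¹(0.1) = 0.331; F⁻¹(0.9) = 0.669.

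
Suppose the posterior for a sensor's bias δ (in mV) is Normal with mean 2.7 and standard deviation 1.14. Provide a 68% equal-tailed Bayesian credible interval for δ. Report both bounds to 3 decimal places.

The posterior is symmetric, so the 68% equal-tailed interval is δ = 2.7 ± z·1.14 with z = 0.994.
Half-width: 0.994 × 1.14 = 1.134.
2.7 − 1.134 = 1.566; 2.7 + 1.134 = 3.834.

[1.566, 3.834]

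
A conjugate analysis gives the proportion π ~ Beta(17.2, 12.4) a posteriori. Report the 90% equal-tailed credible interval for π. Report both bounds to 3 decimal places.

[0.431, 0.725]

Posterior: Beta(17.2, 12.4).
Equal-tailed 90% interval: the 0.05 and 0.95 quantiles of Beta(17.2, 12.4).
Posterior mean ≈ 0.581, SD ≈ 0.089; a Normal approximation gives roughly [0.434, 0.728].
Exact: F⁻¹(0.05) = 0.431; F⁻¹(0.95) = 0.725.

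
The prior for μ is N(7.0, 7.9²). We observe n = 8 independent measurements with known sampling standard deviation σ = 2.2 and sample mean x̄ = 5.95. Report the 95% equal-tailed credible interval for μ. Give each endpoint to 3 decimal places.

[4.443, 7.477]

Posterior precision = 1/7.9² + 8/2.2² = 0.0160 + 1.6529 = 1.6689, so posterior SD = 0.7741.
Posterior mean = (7.0/7.9² + 8·5.95/2.2²) / 1.6689 = 5.9601.
Interval: 5.9601 ± 1.960 × 0.7741 → [4.443, 7.477].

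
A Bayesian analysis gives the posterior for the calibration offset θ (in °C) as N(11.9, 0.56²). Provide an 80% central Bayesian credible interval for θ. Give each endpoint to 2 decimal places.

[11.18, 12.62]

The posterior is symmetric, so the 80% equal-tailed interval is θ = 11.9 ± z·0.56 with z = 1.282.
Half-width: 1.282 × 0.56 = 0.72.
11.9 − 0.72 = 11.18; 11.9 + 0.72 = 12.62.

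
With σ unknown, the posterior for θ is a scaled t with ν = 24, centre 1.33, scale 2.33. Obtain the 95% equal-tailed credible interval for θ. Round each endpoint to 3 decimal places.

The t_24 distribution is symmetric; the 95% interval is 1.33 ± t·2.33 with t_{0.975,24} = 2.064.
Half-width: 2.064 × 2.33 = 4.809.
1.33 − 4.809 = -3.479; 1.33 + 4.809 = 6.139.

[-3.479, 6.139]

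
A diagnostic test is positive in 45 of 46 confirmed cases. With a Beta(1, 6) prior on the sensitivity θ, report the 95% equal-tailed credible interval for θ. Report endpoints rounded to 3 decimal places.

[0.766, 0.944]

Posterior: Beta(1+45, 6+1) = Beta(46, 7).
Equal-tailed 95% interval: the 0.025 and 0.975 quantiles of Beta(46, 7).
Posterior mean ≈ 0.868, SD ≈ 0.046; a Normal approximation gives roughly [0.778, 0.958].
Exact: F⁻¹(0.025) = 0.766; F⁻¹(0.975) = 0.944.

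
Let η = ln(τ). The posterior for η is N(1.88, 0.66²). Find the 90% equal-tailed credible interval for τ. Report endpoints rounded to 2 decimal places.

[2.21, 19.41]

On the log scale the 90% interval is 1.88 ± 1.645 × 0.66 = [0.7944, 2.9656].
Exponentiate: [e^0.7944, e^2.9656] = [2.21, 19.41].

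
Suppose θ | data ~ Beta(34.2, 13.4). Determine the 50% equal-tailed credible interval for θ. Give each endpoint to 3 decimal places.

Posterior: Beta(34.2, 13.4).
Equal-tailed 50% interval: the 0.25 and 0.75 quantiles of Beta(34.2, 13.4).
Posterior mean ≈ 0.718, SD ≈ 0.065; a Normal approximation gives roughly [0.675, 0.762].
Exact: F⁻¹(0.25) = 0.676; F⁻¹(0.75) = 0.764.

[0.676, 0.764]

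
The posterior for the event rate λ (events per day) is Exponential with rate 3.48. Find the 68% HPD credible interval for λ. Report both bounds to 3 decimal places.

[0.000, 0.327]

The exponential density is strictly decreasing on [0, ∞), so the HPD interval is anchored at 0: [0, q] with P(λ ≤ q) = 0.68.
q = −ln(1 − 0.68) / 3.48 = 1.1394 / 3.48 = 0.327.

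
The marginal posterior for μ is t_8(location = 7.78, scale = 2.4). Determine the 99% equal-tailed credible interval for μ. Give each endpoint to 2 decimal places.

[-0.27, 15.83]

The t_8 distribution is symmetric; the 99% interval is 7.78 ± t·2.4 with t_{0.995,8} = 3.355.
Half-width: 3.355 × 2.4 = 8.05.
7.78 − 8.05 = -0.27; 7.78 + 8.05 = 15.83.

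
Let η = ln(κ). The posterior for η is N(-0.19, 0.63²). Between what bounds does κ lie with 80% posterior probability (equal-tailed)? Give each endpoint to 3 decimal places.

On the log scale the 80% interval is -0.19 ± 1.282 × 0.63 = [-0.9974, 0.6174].
Exponentiate: [e^-0.9974, e^0.6174] = [0.369, 1.854].

[0.369, 1.854]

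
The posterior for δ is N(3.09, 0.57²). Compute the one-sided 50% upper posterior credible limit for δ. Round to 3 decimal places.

3.090

Need U with P(δ ≤ U) = 0.50: U = 3.09 + z_{0.5}·0.57.
z = 0.000; U = 3.09 + 0.000 × 0.57 = 3.090.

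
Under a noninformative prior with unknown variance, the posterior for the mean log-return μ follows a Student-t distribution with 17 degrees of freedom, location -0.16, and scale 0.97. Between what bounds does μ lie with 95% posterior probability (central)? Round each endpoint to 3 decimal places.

[-2.207, 1.887]

The t_17 distribution is symmetric; the 95% interval is -0.16 ± t·0.97 with t_{0.975,17} = 2.110.
Half-width: 2.110 × 0.97 = 2.047.
-0.16 − 2.047 = -2.207; -0.16 + 2.047 = 1.887.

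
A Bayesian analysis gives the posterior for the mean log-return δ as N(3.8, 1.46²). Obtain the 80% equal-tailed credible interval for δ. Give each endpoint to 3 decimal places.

The posterior is symmetric, so the 80% equal-tailed interval is δ = 3.8 ± z·1.46 with z = 1.282.
Half-width: 1.282 × 1.46 = 1.871.
3.8 − 1.871 = 1.929; 3.8 + 1.871 = 5.671.

[1.929, 5.671]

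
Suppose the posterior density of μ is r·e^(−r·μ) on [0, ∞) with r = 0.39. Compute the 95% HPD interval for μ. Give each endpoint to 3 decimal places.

[0.000, 7.681]

The exponential density is strictly decreasing on [0, ∞), so the HPD interval is anchored at 0: [0, q] with P(μ ≤ q) = 0.95.
q = −ln(1 − 0.95) / 0.39 = 2.9957 / 0.39 = 7.681.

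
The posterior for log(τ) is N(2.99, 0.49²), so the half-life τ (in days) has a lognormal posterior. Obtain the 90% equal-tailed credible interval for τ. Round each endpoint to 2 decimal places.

On the log scale the 90% interval is 2.99 ± 1.645 × 0.49 = [2.1840, 3.7960].
Exponentiate: [e^2.1840, e^3.7960] = [8.88, 44.52].

[8.88, 44.52]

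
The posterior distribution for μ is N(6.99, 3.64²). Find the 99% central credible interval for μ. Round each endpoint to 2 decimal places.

The posterior is symmetric, so the 99% equal-tailed interval is μ = 6.99 ± z·3.64 with z = 2.576.
Half-width: 2.576 × 3.64 = 9.38.
6.99 − 9.38 = -2.39; 6.99 + 9.38 = 16.37.

[-2.39, 16.37]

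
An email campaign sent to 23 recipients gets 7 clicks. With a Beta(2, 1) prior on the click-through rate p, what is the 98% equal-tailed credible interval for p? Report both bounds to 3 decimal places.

Posterior: Beta(2+7, 1+16) = Beta(9, 17).
Equal-tailed 98% interval: the 0.01 and 0.99 quantiles of Beta(9, 17).
Posterior mean ≈ 0.346, SD ≈ 0.092; a Normal approximation gives roughly [0.133, 0.559].
Exact: F⁻¹(0.01) = 0.155; F⁻¹(0.99) = 0.571.

[0.155, 0.571]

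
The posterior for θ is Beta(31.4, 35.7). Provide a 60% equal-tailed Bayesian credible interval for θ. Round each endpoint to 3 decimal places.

[0.417, 0.519]

Posterior: Beta(31.4, 35.7).
Equal-tailed 60% interval: the 0.2 and 0.8 quantiles of Beta(31.4, 35.7).
Posterior mean ≈ 0.468, SD ≈ 0.060; a Normal approximation gives roughly [0.417, 0.519].
Exact: F⁻¹(0.2) = 0.417; F⁻¹(0.8) = 0.519.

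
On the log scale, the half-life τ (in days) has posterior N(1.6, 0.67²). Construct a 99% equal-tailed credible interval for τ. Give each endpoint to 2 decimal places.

On the log scale the 99% interval is 1.6 ± 2.576 × 0.67 = [-0.1258, 3.3258].
Exponentiate: [e^-0.1258, e^3.3258] = [0.88, 27.82].

[0.88, 27.82]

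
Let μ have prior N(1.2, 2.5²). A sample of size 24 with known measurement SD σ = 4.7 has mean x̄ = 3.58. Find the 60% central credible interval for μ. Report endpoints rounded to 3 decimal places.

[2.521, 4.028]

Posterior precision = 1/2.5² + 24/4.7² = 0.1600 + 1.0865 = 1.2465, so posterior SD = 0.8957.
Posterior mean = (1.2/2.5² + 24·3.58/4.7²) / 1.2465 = 3.2745.
Interval: 3.2745 ± 0.842 × 0.8957 → [2.521, 4.028].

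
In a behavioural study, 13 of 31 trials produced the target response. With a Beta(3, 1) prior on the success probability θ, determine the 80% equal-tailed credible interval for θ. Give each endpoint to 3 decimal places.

[0.350, 0.565]

Posterior: Beta(3+13, 1+18) = Beta(16, 19).
Equal-tailed 80% interval: the 0.1 and 0.9 quantiles of Beta(16, 19).
Posterior mean ≈ 0.457, SD ≈ 0.083; a Normal approximation gives roughly [0.351, 0.564].
Exact: F⁻¹(0.1) = 0.350; F⁻¹(0.9) = 0.565.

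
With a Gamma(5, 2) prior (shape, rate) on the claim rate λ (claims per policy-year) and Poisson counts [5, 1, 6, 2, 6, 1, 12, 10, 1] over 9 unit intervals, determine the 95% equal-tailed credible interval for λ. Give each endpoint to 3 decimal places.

[3.295, 5.786]

Posterior: Gamma(5+44, 2+9) = Gamma(49, 11) (shape, rate).
Equal-tailed 95% interval: Gamma(49, 11) quantiles at 0.025 and 0.975.
Posterior mean ≈ 4.455, SD ≈ 0.636; a Normal approximation gives roughly [3.207, 5.702].
Exact: lower = 3.295; upper = 5.786.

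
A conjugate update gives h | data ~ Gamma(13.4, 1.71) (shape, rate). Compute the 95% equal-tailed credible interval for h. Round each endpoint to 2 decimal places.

[4.22, 12.56]

Posterior: Gamma(shape 13.4, rate 1.71).
Equal-tailed 95% interval: Gamma(13.4, 1.71) quantiles at 0.025 and 0.975.
Posterior mean ≈ 7.84, SD ≈ 2.14; a Normal approximation gives roughly [3.64, 12.03].
Exact: lower = 4.22; upper = 12.56.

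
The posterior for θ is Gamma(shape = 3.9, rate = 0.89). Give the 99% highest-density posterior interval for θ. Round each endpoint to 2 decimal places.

The posterior is unimodal and skewed, so the HPD interval has equal density at both endpoints and is the shortest 99% interval.
Solving f(0.41) = f(11.22) with F(11.22) − F(0.41) = 0.99 gives [0.41, 11.22].
For comparison, the equal-tailed interval is [0.71, 12.15]; the HPD is narrower and shifted toward the mode.

[0.41, 11.22]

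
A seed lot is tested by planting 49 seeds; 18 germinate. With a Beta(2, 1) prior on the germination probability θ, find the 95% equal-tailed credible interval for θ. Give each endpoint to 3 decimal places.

[0.258, 0.519]

Posterior: Beta(2+18, 1+31) = Beta(20, 32).
Equal-tailed 95% interval: the 0.025 and 0.975 quantiles of Beta(20, 32).
Posterior mean ≈ 0.385, SD ≈ 0.067; a Normal approximation gives roughly [0.254, 0.516].
Exact: F⁻¹(0.025) = 0.258; F⁻¹(0.975) = 0.519.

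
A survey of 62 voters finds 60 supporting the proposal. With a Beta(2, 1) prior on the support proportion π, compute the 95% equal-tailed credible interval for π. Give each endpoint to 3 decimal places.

[0.892, 0.990]

Posterior: Beta(2+60, 1+2) = Beta(62, 3).
Equal-tailed 95% interval: the 0.025 and 0.975 quantiles of Beta(62, 3).
Posterior mean ≈ 0.954, SD ≈ 0.026; a Normal approximation gives roughly [0.903, 1.004].
Exact: F⁻¹(0.025) = 0.892; F⁻¹(0.975) = 0.990.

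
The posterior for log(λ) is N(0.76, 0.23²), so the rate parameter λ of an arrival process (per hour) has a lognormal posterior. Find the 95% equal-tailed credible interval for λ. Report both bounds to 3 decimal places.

On the log scale the 95% interval is 0.76 ± 1.960 × 0.23 = [0.3092, 1.2108].
Exponentiate: [e^0.3092, e^1.2108] = [1.362, 3.356].

[1.362, 3.356]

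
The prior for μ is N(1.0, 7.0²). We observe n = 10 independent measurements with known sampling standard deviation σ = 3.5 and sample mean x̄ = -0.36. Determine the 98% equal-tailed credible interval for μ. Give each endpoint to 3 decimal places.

Posterior precision = 1/7.0² + 10/3.5² = 0.0204 + 0.8163 = 0.8367, so posterior SD = 1.0932.
Posterior mean = (1.0/7.0² + 10·-0.36/3.5²) / 0.8367 = -0.3268.
Interval: -0.3268 ± 2.326 × 1.0932 → [-2.870, 2.216].

[-2.870, 2.216]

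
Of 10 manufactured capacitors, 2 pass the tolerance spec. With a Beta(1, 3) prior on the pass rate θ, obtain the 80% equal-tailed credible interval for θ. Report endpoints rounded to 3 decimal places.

Posterior: Beta(1+2, 3+8) = Beta(3, 11).
Equal-tailed 80% interval: the 0.1 and 0.9 quantiles of Beta(3, 11).
Posterior mean ≈ 0.214, SD ≈ 0.106; a Normal approximation gives roughly [0.079, 0.350].
Exact: F⁻¹(0.1) = 0.088; F⁻¹(0.9) = 0.360.

[0.088, 0.360]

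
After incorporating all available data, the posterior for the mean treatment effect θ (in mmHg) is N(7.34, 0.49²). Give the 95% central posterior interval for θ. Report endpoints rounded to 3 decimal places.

The posterior is symmetric, so the 95% equal-tailed interval is θ = 7.34 ± z·0.49 with z = 1.960.
Half-width: 1.960 × 0.49 = 0.960.
7.34 − 0.960 = 6.380; 7.34 + 0.960 = 8.300.

[6.380, 8.300]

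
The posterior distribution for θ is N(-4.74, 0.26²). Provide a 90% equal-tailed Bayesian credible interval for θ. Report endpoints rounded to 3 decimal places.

[-5.168, -4.312]

The posterior is symmetric, so the 90% equal-tailed interval is θ = -4.74 ± z·0.26 with z = 1.645.
Half-width: 1.645 × 0.26 = 0.428.
-4.74 − 0.428 = -5.168; -4.74 + 0.428 = -4.312.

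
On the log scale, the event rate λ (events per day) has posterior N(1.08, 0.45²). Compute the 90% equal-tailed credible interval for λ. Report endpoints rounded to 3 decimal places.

On the log scale the 90% interval is 1.08 ± 1.645 × 0.45 = [0.3398, 1.8202].
Exponentiate: [e^0.3398, e^1.8202] = [1.405, 6.173].

[1.405, 6.173]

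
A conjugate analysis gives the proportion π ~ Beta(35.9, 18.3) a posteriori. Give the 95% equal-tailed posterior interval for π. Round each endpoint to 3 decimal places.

Posterior: Beta(35.9, 18.3).
Equal-tailed 95% interval: the 0.025 and 0.975 quantiles of Beta(35.9, 18.3).
Posterior mean ≈ 0.662, SD ≈ 0.064; a Normal approximation gives roughly [0.538, 0.787].
Exact: F⁻¹(0.025) = 0.533; F⁻¹(0.975) = 0.781.

[0.533, 0.781]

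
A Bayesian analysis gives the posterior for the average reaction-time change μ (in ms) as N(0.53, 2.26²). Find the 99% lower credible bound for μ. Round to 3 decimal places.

-4.728

Need L with P(μ ≥ L) = 0.99: L = 0.53 − z_{0.01}·2.26.
z = 2.326; L = 0.53 − 2.326 × 2.26 = -4.728.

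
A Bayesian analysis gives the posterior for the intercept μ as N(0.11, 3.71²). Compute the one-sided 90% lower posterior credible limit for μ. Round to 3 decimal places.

-4.645

Need L with P(μ ≥ L) = 0.90: L = 0.11 − z_{0.1}·3.71.
z = 1.282; L = 0.11 − 1.282 × 3.71 = -4.645.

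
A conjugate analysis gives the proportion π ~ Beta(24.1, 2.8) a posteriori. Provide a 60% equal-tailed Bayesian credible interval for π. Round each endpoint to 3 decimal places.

Posterior: Beta(24.1, 2.8).
Equal-tailed 60% interval: the 0.2 and 0.8 quantiles of Beta(24.1, 2.8).
Posterior mean ≈ 0.896, SD ≈ 0.058; a Normal approximation gives roughly [0.847, 0.945].
Exact: F⁻¹(0.2) = 0.851; F⁻¹(0.8) = 0.946.

[0.851, 0.946]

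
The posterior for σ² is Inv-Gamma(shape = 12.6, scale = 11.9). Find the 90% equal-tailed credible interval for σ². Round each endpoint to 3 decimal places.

Inverse-Gamma(12.6, 11.9) quantiles: F⁻¹(0.05) and F⁻¹(0.95).
Equivalently, 1/σ² ~ Gamma(12.6, rate = 11.9); invert its 0.95 and 0.05 quantiles.
Posterior mean ≈ 1.026, SD ≈ 0.315; a Normal approximation gives roughly [0.508, 1.544].
Exact: lower = 0.628; upper = 1.612.

[0.628, 1.612]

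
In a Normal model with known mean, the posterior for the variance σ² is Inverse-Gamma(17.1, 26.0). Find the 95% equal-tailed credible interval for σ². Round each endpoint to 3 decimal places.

Inverse-Gamma(17.1, 26.0) quantiles: F⁻¹(0.025) and F⁻¹(0.975).
Equivalently, 1/σ² ~ Gamma(17.1, rate = 26.0); invert its 0.975 and 0.025 quantiles.
Posterior mean ≈ 1.615, SD ≈ 0.416; a Normal approximation gives roughly [0.800, 2.429].
Exact: lower = 0.996; upper = 2.605.

[0.996, 2.605]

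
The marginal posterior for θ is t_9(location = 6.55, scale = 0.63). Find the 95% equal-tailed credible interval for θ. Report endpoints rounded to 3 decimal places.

The t_9 distribution is symmetric; the 95% interval is 6.55 ± t·0.63 with t_{0.975,9} = 2.262.
Half-width: 2.262 × 0.63 = 1.425.
6.55 − 1.425 = 5.125; 6.55 + 1.425 = 7.975.

[5.125, 7.975]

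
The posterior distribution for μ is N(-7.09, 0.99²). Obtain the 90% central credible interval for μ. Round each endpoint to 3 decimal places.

[-8.718, -5.462]

The posterior is symmetric, so the 90% equal-tailed interval is μ = -7.09 ± z·0.99 with z = 1.645.
Half-width: 1.645 × 0.99 = 1.628.
-7.09 − 1.628 = -8.718; -7.09 + 1.628 = -5.462.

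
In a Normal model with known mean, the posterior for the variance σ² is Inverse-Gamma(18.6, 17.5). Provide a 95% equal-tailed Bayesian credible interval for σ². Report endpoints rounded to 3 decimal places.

[0.626, 1.572]

Inverse-Gamma(18.6, 17.5) quantiles: F⁻¹(0.025) and F⁻¹(0.975).
Equivalently, 1/σ² ~ Gamma(18.6, rate = 17.5); invert its 0.975 and 0.025 quantiles.
Posterior mean ≈ 0.994, SD ≈ 0.244; a Normal approximation gives roughly [0.516, 1.473].
Exact: lower = 0.626; upper = 1.572.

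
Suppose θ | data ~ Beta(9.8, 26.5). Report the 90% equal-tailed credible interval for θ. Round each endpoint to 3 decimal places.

Posterior: Beta(9.8, 26.5).
Equal-tailed 90% interval: the 0.05 and 0.95 quantiles of Beta(9.8, 26.5).
Posterior mean ≈ 0.270, SD ≈ 0.073; a Normal approximation gives roughly [0.150, 0.390].
Exact: F⁻¹(0.05) = 0.158; F⁻¹(0.95) = 0.397.

[0.158, 0.397]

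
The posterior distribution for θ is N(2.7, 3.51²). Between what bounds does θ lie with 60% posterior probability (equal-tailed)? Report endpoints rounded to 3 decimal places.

[-0.254, 5.654]

The posterior is symmetric, so the 60% equal-tailed interval is θ = 2.7 ± z·3.51 with z = 0.842.
Half-width: 0.842 × 3.51 = 2.954.
2.7 − 2.954 = -0.254; 2.7 + 2.954 = 5.654.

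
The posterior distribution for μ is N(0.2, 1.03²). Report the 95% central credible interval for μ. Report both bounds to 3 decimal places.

The posterior is symmetric, so the 95% equal-tailed interval is μ = 0.2 ± z·1.03 with z = 1.960.
Half-width: 1.960 × 1.03 = 2.019.
0.2 − 2.019 = -1.819; 0.2 + 2.019 = 2.219.

[-1.819, 2.219]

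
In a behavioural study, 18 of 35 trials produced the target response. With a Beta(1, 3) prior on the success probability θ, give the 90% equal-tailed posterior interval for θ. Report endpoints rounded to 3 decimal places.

[0.357, 0.618]

Posterior: Beta(1+18, 3+17) = Beta(19, 20).
Equal-tailed 90% interval: the 0.05 and 0.95 quantiles of Beta(19, 20).
Posterior mean ≈ 0.487, SD ≈ 0.079; a Normal approximation gives roughly [0.357, 0.617].
Exact: F⁻¹(0.05) = 0.357; F⁻¹(0.95) = 0.618.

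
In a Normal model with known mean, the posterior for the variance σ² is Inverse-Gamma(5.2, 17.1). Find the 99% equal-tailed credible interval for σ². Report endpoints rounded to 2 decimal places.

Inverse-Gamma(5.2, 17.1) quantiles: F⁻¹(0.005) and F⁻¹(0.995).
Equivalently, 1/σ² ~ Gamma(5.2, rate = 17.1); invert its 0.995 and 0.005 quantiles.
Posterior mean ≈ 4.07, SD ≈ 2.28; a Normal approximation gives roughly [-1.79, 9.93].
Exact: lower = 1.32; upper = 14.67.

[1.32, 14.67]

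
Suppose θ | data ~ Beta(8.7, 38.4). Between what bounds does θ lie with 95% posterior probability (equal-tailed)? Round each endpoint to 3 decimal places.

Posterior: Beta(8.7, 38.4).
Equal-tailed 95% interval: the 0.025 and 0.975 quantiles of Beta(8.7, 38.4).
Posterior mean ≈ 0.185, SD ≈ 0.056; a Normal approximation gives roughly [0.075, 0.294].
Exact: F⁻¹(0.025) = 0.089; F⁻¹(0.975) = 0.306.

[0.089, 0.306]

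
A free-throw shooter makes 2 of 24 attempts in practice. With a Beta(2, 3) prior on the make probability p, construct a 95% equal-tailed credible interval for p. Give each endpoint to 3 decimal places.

[0.040, 0.282]

Posterior: Beta(2+2, 3+22) = Beta(4, 25).
Equal-tailed 95% interval: the 0.025 and 0.975 quantiles of Beta(4, 25).
Posterior mean ≈ 0.138, SD ≈ 0.063; a Normal approximation gives roughly [0.015, 0.261].
Exact: F⁻¹(0.025) = 0.040; F⁻¹(0.975) = 0.282.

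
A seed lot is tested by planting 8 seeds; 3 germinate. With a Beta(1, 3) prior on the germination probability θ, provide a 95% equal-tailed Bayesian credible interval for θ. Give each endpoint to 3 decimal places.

[0.109, 0.610]

Posterior: Beta(1+3, 3+5) = Beta(4, 8).
Equal-tailed 95% interval: the 0.025 and 0.975 quantiles of Beta(4, 8).
Posterior mean ≈ 0.333, SD ≈ 0.131; a Normal approximation gives roughly [0.077, 0.590].
Exact: F⁻¹(0.025) = 0.109; F⁻¹(0.975) = 0.610.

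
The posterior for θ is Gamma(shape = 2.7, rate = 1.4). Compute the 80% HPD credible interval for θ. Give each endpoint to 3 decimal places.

The posterior is unimodal and skewed, so the HPD interval has equal density at both endpoints and is the shortest 80% interval.
Solving f(0.351) = f(2.927) with F(2.927) − F(0.351) = 0.80 gives [0.351, 2.927].
For comparison, the equal-tailed interval is [0.658, 3.502]; the HPD is narrower and shifted toward the mode.

[0.351, 2.927]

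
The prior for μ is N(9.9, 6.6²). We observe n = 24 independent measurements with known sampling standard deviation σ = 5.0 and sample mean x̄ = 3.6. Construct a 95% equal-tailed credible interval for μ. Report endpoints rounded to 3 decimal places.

Posterior precision = 1/6.6² + 24/5.0² = 0.0230 + 0.9600 = 0.9830, so posterior SD = 1.0086.
Posterior mean = (9.9/6.6² + 24·3.6/5.0²) / 0.9830 = 3.7471.
Interval: 3.7471 ± 1.960 × 1.0086 → [1.770, 5.724].

[1.770, 5.724]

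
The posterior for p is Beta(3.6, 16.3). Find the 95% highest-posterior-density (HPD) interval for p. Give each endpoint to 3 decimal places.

The posterior is unimodal and skewed, so the HPD interval has equal density at both endpoints and is the shortest 95% interval.
Solving f(0.035) = f(0.346) with F(0.346) − F(0.035) = 0.95 gives [0.035, 0.346].
For comparison, the equal-tailed interval is [0.050, 0.372]; the HPD is narrower and shifted toward the mode.

[0.035, 0.346]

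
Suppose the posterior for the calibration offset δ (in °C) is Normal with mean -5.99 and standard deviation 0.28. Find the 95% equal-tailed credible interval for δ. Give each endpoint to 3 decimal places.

The posterior is symmetric, so the 95% equal-tailed interval is δ = -5.99 ± z·0.28 with z = 1.960.
Half-width: 1.960 × 0.28 = 0.549.
-5.99 − 0.549 = -6.539; -5.99 + 0.549 = -5.441.

[-6.539, -5.441]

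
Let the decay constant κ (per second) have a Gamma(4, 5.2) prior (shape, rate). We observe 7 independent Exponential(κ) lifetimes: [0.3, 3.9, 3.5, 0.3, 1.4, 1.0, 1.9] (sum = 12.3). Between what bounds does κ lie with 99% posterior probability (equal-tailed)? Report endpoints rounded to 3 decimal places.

Posterior: Gamma(4+7, 5.2+12.3) = Gamma(11, 17.5) (shape, rate).
Equal-tailed 99% interval: Gamma(11, 17.5) quantiles at 0.005 and 0.995.
Posterior mean ≈ 0.629, SD ≈ 0.190; a Normal approximation gives roughly [0.140, 1.117].
Exact: lower = 0.247; upper = 1.223.

[0.247, 1.223]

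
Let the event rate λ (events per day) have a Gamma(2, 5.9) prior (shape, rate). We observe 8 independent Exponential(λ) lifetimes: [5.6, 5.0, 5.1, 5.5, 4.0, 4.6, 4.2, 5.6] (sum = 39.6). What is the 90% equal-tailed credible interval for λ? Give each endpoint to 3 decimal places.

Posterior: Gamma(2+8, 5.9+39.6) = Gamma(10, 45.5) (shape, rate).
Equal-tailed 90% interval: Gamma(10, 45.5) quantiles at 0.05 and 0.95.
Posterior mean ≈ 0.220, SD ≈ 0.070; a Normal approximation gives roughly [0.105, 0.334].
Exact: lower = 0.119; upper = 0.345.

[0.119, 0.345]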